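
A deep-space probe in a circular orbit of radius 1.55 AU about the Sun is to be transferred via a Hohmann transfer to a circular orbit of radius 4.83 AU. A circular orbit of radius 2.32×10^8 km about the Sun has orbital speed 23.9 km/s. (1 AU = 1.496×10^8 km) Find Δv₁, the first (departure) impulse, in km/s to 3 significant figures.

From the circular-orbit relation v² = μ/r at r = 2.32×10^8 km: μ = v²r = (23.9)² × 2.32×10^8 = 1.32521×10^11 km³/s².
In km: r₁ = 1.55 × 1.496×10^8 = 2.3188×10^8 km; r₂ = 4.83 × 1.496×10^8 = 7.22568×10^8 km.
The Hohmann ellipse has a_t = (r₁ + r₂)/2 = 4.77224×10^8 km.
On the circular orbit at r = 2.3188×10^8 km, v_c = √(μ/r) = 23.91 km/s.
Transfer-orbit speed at the same r (vis-viva, a = a_t): v_t = √[μ(2/r − 1/a_t)] = 29.42 km/s.
Δv₁ = |v_t − v_c| = |29.42 − 23.91| = 5.510 km/s.

Δv₁ = 5.51 km/s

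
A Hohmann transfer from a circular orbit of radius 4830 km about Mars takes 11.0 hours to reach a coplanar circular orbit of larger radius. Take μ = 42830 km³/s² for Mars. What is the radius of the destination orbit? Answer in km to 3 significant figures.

Transfer time t = 11.0 hours = 39600 s, and t = π√(a_t³/μ).
So a_t = (μ t²/π²)^(1/3) = (42830 × (39600)² / π²)^(1/3) = 18950 km.
Since a_t = (r₁ + r₂)/2, r₂ = 2a_t − r₁ = 2×18950 − 4830 = 33070 km.

r₂ = 33100 km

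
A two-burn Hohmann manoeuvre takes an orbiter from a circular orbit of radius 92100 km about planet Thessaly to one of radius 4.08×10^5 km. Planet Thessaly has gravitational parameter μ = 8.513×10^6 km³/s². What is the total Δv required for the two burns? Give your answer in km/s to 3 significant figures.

Δv = 4.46 km/s

The Hohmann ellipse has a_t = (r₁ + r₂)/2 = 2.5005×10^5 km.
At r₁ the circular-orbit speed is v₁ = √(μ/r₁) = 9.614163 km/s.
On the transfer ellipse at r₁, vis-viva equation gives v_p = √[μ(2/r₁ − 1/a_t)] = 12.28084 km/s.
First burn Δv₁ = |v_p − v₁| = 2.6667 km/s.
Circular speed at r₂: v₂ = √(μ/r₂) = 4.5678 km/s.
Transfer-orbit speed at r₂: v_a = √[μ(2/r₂ − 1/a_t)] = 2.7722 km/s.
Second burn Δv₂ = |v₂ − v_a| = 1.7956 km/s.
Δv = Δv₁ + Δv₂ = 2.6667 + 1.7956 = 4.462 km/s.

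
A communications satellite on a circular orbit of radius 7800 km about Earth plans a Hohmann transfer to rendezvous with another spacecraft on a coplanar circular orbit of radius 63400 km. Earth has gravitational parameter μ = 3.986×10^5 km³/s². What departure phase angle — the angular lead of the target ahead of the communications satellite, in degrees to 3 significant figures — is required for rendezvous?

φ = 104°

Transfer-ellipse semi-major axis a_t = (r₁ + r₂)/2 = (7800 + 63400)/2 = 35600 km.
Transfer time t = π√(a_t³/μ) = 33424 s.
The target's mean motion on its circular orbit is ω₂ = √(μ/r₂³) = 3.9549×10^-5 rad/s.
Angle swept by the target during transfer: ω₂·t = 1.3219 rad = 75.74°.
Arrival is 180° from departure on the ellipse, so φ = 180° − 75.74° = 104°.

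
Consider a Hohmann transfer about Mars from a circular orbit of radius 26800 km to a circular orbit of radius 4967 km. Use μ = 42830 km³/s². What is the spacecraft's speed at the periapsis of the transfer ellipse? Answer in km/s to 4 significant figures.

v = 3.814 km/s

Semi-major axis of the transfer orbit: a_t = (26800 + 4967)/2 = 15883.5 km.
At periapsis, r = 4967 km.
Vis-viva: v = √[μ(2/r − 1/a_t)] = √[42830 × (2/4967 − 1/15883.5)] = 3.814 km/s.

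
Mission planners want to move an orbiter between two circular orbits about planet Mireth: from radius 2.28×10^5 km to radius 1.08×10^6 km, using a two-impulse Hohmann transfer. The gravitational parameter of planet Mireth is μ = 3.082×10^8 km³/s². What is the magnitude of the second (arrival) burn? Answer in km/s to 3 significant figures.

Δv₂ = 6.92 km/s

Semi-major axis of the transfer orbit: a_t = (2.280×10^5 + 1.080×10^6)/2 = 6.540×10^5 km.
Circular speed at r = 1.080×10^6 km: v_c = √(μ/r) = 16.893 km/s.
Transfer-orbit speed at the same r (vis-viva, a = a_t): v_t = √[μ(2/r − 1/a_t)] = 9.9743 km/s.
Δv₂ = |v_t − v_c| = |9.9743 − 16.893| = 6.919 km/s.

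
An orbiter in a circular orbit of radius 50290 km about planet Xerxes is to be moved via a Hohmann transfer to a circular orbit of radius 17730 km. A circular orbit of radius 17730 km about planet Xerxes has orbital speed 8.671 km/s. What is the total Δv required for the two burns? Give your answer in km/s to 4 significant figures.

Δv = 3.304 km/s

From the circular-orbit relation v² = μ/r at r = 17730 km: μ = v²r = (8.671)² × 17730 = 1.33305×10^6 km³/s².
Transfer-ellipse semi-major axis a_t = (r₁ + r₂)/2 = (50290 + 17730)/2 = 34010 km.
At r₁ the circular-orbit speed is v₁ = √(μ/r₁) = 5.1485 km/s.
On the transfer ellipse at r₁, vis-viva gives v_a = √[μ(2/r₁ − 1/a_t)] = 3.7174 km/s.
First burn Δv₁ = |v_a − v₁| = 1.431 km/s.
Circular speed at r₂: v₂ = √(μ/r₂) = 8.6710 km/s.
Transfer-orbit speed at r₂: v_p = √[μ(2/r₂ − 1/a_t)] = 10.544 km/s.
Second burn Δv₂ = |v₂ − v_p| = 1.873 km/s.
Δv = Δv₁ + Δv₂ = 1.431 + 1.873 = 3.304 km/s.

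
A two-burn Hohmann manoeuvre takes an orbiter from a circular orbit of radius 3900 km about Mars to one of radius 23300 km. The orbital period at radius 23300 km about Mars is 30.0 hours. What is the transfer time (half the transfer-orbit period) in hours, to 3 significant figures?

From Kepler's third law T² = 4π²r³/μ at r = 23300 km, T = 30.0 hours = 30.0 × 3600 s = 1.080×10^5 s: μ = 4π²r³/T² = 42813.4 km³/s².
Transfer-ellipse semi-major axis a_t = (r₁ + r₂)/2 = (3900 + 23300)/2 = 13600 km.
By Kepler's third law the transfer-orbit period is T = 2π√(a_t³/μ), so t = T/2 = 24080 s.
Converting: 24080 s ÷ 3600 s/hour = 6.69 hours.

t = 6.69 hours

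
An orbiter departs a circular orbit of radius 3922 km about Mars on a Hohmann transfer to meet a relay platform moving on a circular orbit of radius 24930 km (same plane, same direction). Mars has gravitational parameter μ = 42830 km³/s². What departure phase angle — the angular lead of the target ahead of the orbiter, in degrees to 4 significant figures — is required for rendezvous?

φ = 100.8°

Transfer-ellipse semi-major axis a_t = (r₁ + r₂)/2 = (3922 + 24930)/2 = 14426 km.
The half-period of the transfer ellipse is t = π√(a_t³/μ) = 26300 s.
Target angular speed ω₂ = √(μ/r₂³) = 5.258×10^-5 rad/s.
Angle swept by the target during transfer: ω₂·t = 1.3829 rad = 79.23°.
The orbiter traverses 180° on the transfer ellipse, so the target must lead by 180° − 79.23° = 100.8°.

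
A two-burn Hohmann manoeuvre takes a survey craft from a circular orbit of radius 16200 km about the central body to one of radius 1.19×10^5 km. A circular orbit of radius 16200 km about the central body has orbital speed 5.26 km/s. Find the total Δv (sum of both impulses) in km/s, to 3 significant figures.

From the circular-orbit relation v² = μ/r at r = 16200 km: μ = v²r = (5.26)² × 16200 = 4.48215×10^5 km³/s².
Semi-major axis of the transfer orbit: a_t = (16200 + 1.190×10^5)/2 = 67600 km.
Circular speed at r₁: v₁ = √(μ/r₁) = √(4.48215×10^5/16200) = 5.260 km/s.
Transfer-orbit speed at r₁ (vis-viva equation): v_p = √[μ(2/r₁ − 1/a_t)] = 6.979 km/s.
First burn Δv₁ = |v_p − v₁| = 1.719 km/s.
Circular speed at r₂: v₂ = √(μ/r₂) = 1.9408 km/s.
Transfer-orbit speed at r₂: v_a = √[μ(2/r₂ − 1/a_t)] = 0.95007 km/s.
Second burn Δv₂ = |v₂ − v_a| = 0.9907 km/s.
Δv = Δv₁ + Δv₂ = 1.719 + 0.9907 = 2.710 km/s.

Δv = 2.71 km/s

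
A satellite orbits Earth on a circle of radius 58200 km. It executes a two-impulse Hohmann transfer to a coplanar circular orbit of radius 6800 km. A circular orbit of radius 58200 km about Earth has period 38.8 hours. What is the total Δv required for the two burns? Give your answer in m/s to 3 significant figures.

Δv = 4010 m/s

From Kepler's third law T² = 4π²r³/μ at r = 58200 km, T = 38.8 hours = 38.8 × 3600 s = 1.3968×10^5 s: μ = 4π²r³/T² = 3.98897×10^5 km³/s².
Transfer-ellipse semi-major axis a_t = (r₁ + r₂)/2 = (58200 + 6800)/2 = 32500 km.
At r₁ the circular-orbit speed is v₁ = √(μ/r₁) = 2.6180 km/s.
Transfer-orbit speed at r₁ (vis-viva): v_a = √[μ(2/r₁ − 1/a_t)] = 1.1975 km/s.
First burn Δv₁ = |v_a − v₁| = 1.4205 km/s.
At r₂, v₂ = √(μ/r₂) = 7.659063 km/s.
Transfer-orbit speed at r₂: v_p = √[μ(2/r₂ − 1/a_t)] = 10.24933 km/s.
Second burn Δv₂ = |v₂ − v_p| = 2.5903 km/s.
Total Δv = Δv₁ + Δv₂ = 4.011 km/s.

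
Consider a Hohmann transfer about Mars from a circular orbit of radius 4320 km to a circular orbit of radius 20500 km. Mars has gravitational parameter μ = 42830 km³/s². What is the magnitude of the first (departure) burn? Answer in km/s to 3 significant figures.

The Hohmann ellipse has a_t = (r₁ + r₂)/2 = 12410 km.
On the circular orbit at r = 4320 km, v_c = √(μ/r) = 3.1487 km/s.
Transfer-orbit speed at the same r (vis-viva, a = a_t): v_t = √[μ(2/r − 1/a_t)] = 4.0469 km/s.
Δv₁ = |v_t − v_c| = |4.0469 − 3.1487| = 0.8982 km/s.

Δv₁ = 0.898 km/s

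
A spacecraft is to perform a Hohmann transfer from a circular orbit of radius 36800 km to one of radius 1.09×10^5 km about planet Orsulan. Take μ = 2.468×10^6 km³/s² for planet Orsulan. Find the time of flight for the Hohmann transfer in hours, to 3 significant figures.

Semi-major axis of the transfer orbit: a_t = (36800 + 1.090×10^5)/2 = 72900 km.
Transfer time t = π√(a_t³/μ) = π√((72900)³ / 2.468×10^6) = 39360 s.
Converting: 39360 s ÷ 3600 s/hour = 10.9 hours.

t = 10.9 hours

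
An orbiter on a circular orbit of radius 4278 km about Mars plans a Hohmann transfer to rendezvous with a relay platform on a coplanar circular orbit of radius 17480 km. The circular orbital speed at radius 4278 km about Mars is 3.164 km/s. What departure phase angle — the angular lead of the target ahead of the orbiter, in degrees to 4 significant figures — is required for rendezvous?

From the circular-orbit relation v² = μ/r at r = 4278 km: μ = v²r = (3.164)² × 4278 = 42826.6 km³/s².
The Hohmann ellipse has a_t = (r₁ + r₂)/2 = 10879 km.
Transfer time t = π√(a_t³/μ) = 17226 s.
Target angular speed ω₂ = √(μ/r₂³) = 8.9546×10^-5 rad/s.
Angle swept by the target during transfer: ω₂·t = 1.5425 rad = 88.38°.
The orbiter traverses 180° on the transfer ellipse, so the target must lead by 180° − 88.38° = 91.62°.

φ = 91.62°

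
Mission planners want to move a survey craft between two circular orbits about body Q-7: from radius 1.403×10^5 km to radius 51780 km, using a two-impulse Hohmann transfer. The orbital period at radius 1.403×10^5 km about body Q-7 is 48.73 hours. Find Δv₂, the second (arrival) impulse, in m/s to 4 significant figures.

Δv₂ = 1726 m/s

From Kepler's third law T² = 4π²r³/μ at r = 1.403×10^5 km, T = 48.73 hours = 48.73 × 3600 s = 1.75428×10^5 s: μ = 4π²r³/T² = 3.54270×10^6 km³/s².
Semi-major axis of the transfer orbit: a_t = (1.403×10^5 + 51780)/2 = 96040 km.
On the circular orbit at r = 51780 km, v_c = √(μ/r) = 8.2715 km/s.
Vis-viva on the transfer ellipse at r = 51780 km gives v_t = √[μ(2/r − 1/a_t)] = 9.9974 km/s.
Δv₂ = |v_t − v_c| = |9.9974 − 8.2715| = 1.726 km/s.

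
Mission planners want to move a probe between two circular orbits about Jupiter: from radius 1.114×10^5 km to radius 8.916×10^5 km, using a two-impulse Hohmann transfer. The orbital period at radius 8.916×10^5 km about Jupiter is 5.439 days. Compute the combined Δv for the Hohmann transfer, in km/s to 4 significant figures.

Δv = 17.55 km/s

From Kepler's third law T² = 4π²r³/μ at r = 8.916×10^5 km, T = 5.439 days = 5.439 × 86400 s = 4.699296×10^5 s: μ = 4π²r³/T² = 1.26708×10^8 km³/s².
Transfer-ellipse semi-major axis a_t = (r₁ + r₂)/2 = (1.114×10^5 + 8.916×10^5)/2 = 5.015×10^5 km.
Circular speed at r₁: v₁ = √(μ/r₁) = √(1.26708×10^8/1.114×10^5) = 33.726 km/s.
Transfer-orbit speed at r₁ (vis-viva): v_p = √[μ(2/r₁ − 1/a_t)] = 44.969 km/s.
First burn Δv₁ = |v_p − v₁| = 11.243 km/s.
Circular speed at r₂: v₂ = √(μ/r₂) = 11.92112 km/s.
Transfer-orbit speed at r₂: v_a = √[μ(2/r₂ − 1/a_t)] = 5.618550 km/s.
Second burn Δv₂ = |v₂ − v_a| = 6.3026 km/s.
Total Δv = Δv₁ + Δv₂ = 17.55 km/s.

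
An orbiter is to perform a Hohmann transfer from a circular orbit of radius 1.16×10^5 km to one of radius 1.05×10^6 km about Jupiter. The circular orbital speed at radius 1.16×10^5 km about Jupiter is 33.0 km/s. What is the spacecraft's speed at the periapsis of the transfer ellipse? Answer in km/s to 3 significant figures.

v = 44.3 km/s

From the circular-orbit relation v² = μ/r at r = 1.16×10^5 km: μ = v²r = (33.0)² × 1.16×10^5 = 1.26324×10^8 km³/s².
Transfer-ellipse semi-major axis a_t = (r₁ + r₂)/2 = (1.160×10^5 + 1.050×10^6)/2 = 5.830×10^5 km.
The periapsis of the transfer ellipse is at r = 1.160×10^5 km.
Applying v² = μ(2/r − 1/a_t): v = 44.29 km/s.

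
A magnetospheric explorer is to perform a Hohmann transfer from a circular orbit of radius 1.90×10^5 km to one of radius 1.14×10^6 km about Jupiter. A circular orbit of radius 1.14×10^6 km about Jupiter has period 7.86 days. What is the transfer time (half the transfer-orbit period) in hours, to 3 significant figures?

t = 42.0 hours

From Kepler's third law T² = 4π²r³/μ at r = 1.14×10^6 km, T = 7.86 days = 7.86 × 86400 s = 6.79104×10^5 s: μ = 4π²r³/T² = 1.26824×10^8 km³/s².
Transfer-ellipse semi-major axis a_t = (r₁ + r₂)/2 = (1.900×10^5 + 1.140×10^6)/2 = 6.650×10^5 km.
Transfer time t = π√(a_t³/μ) = π√((6.650×10^5)³ / 1.26824×10^8) = 1.513×10^5 s.
Converting: 1.513×10^5 s ÷ 3600 s/hour = 42.0 hours.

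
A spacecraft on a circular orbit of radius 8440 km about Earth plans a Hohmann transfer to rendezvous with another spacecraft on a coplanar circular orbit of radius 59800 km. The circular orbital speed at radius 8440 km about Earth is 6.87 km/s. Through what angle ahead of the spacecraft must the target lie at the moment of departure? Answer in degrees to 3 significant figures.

From the circular-orbit relation v² = μ/r at r = 8440 km: μ = v²r = (6.87)² × 8440 = 3.98342×10^5 km³/s².
Transfer-ellipse semi-major axis a_t = (r₁ + r₂)/2 = (8440 + 59800)/2 = 34120 km.
The half-period of the transfer ellipse is t = π√(a_t³/μ) = 31370 s.
The target's mean motion on its circular orbit is ω₂ = √(μ/r₂³) = 4.316×10^-5 rad/s.
Angle swept by the target during transfer: ω₂·t = 1.354 rad = 77.58°.
Arrival is 180° from departure on the ellipse, so φ = 180° − 77.58° = 102°.

φ = 102°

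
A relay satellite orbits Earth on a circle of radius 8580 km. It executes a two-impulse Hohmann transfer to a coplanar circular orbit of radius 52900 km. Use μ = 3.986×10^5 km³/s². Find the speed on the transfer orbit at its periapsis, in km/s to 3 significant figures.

v = 8.94 km/s

The Hohmann ellipse has a_t = (r₁ + r₂)/2 = 30740 km.
The periapsis of the transfer ellipse is at r = 8580 km.
Applying v² = μ(2/r − 1/a_t): v = 8.941 km/s.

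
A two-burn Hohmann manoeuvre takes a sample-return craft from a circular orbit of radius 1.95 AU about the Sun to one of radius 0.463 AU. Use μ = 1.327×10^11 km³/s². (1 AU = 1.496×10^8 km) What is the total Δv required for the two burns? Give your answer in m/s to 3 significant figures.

Δv = 20000 m/s

In km: r₁ = 1.95 × 1.496×10^8 = 2.9172×10^8 km; r₂ = 0.463 × 1.496×10^8 = 6.92648×10^7 km.
The Hohmann ellipse has a_t = (r₁ + r₂)/2 = 1.804924×10^8 km.
At r₁ the circular-orbit speed is v₁ = √(μ/r₁) = 21.3281 km/s.
On the transfer ellipse at r₁, vis-viva equation gives v_a = √[μ(2/r₁ − 1/a_t)] = 13.2123 km/s.
First burn Δv₁ = |v_a − v₁| = 8.1158 km/s.
Circular speed at r₂: v₂ = √(μ/r₂) = 43.770 km/s.
Transfer-orbit speed at r₂: v_p = √[μ(2/r₂ − 1/a_t)] = 55.646 km/s.
Second burn Δv₂ = |v₂ − v_p| = 11.876 km/s.
Total Δv = Δv₁ + Δv₂ = 19.99 km/s.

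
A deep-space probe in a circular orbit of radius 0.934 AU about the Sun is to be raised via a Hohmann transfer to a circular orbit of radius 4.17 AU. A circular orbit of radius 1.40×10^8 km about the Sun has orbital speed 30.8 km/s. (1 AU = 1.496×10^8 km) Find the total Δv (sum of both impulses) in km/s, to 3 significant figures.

Δv = 14.3 km/s

From the circular-orbit relation v² = μ/r at r = 1.40×10^8 km: μ = v²r = (30.8)² × 1.40×10^8 = 1.32810×10^11 km³/s².
In km: r₁ = 0.934 × 1.496×10^8 = 1.397264×10^8 km; r₂ = 4.17 × 1.496×10^8 = 6.23832×10^8 km.
Semi-major axis of the transfer orbit: a_t = (1.397264×10^8 + 6.23832×10^8)/2 = 3.817792×10^8 km.
At r₁ the circular-orbit speed is v₁ = √(μ/r₁) = 30.83 km/s.
On the transfer ellipse at r₁, vis-viva gives v_p = √[μ(2/r₁ − 1/a_t)] = 39.41 km/s.
First burn Δv₁ = |v_p − v₁| = 8.580 km/s.
Circular speed at r₂: v₂ = √(μ/r₂) = 14.591 km/s.
Transfer-orbit speed at r₂: v_a = √[μ(2/r₂ − 1/a_t)] = 8.8270 km/s.
Second burn Δv₂ = |v₂ − v_a| = 5.764 km/s.
Δv = Δv₁ + Δv₂ = 8.580 + 5.764 = 14.34 km/s.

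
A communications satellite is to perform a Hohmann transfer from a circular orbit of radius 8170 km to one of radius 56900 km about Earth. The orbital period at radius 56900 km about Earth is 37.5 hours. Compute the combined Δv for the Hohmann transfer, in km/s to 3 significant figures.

From Kepler's third law T² = 4π²r³/μ at r = 56900 km, T = 37.5 hours = 37.5 × 3600 s = 1.350×10^5 s: μ = 4π²r³/T² = 3.99052×10^5 km³/s².
The Hohmann ellipse has a_t = (r₁ + r₂)/2 = 32535 km.
Circular speed at r₁: v₁ = √(μ/r₁) = √(3.99052×10^5/8170) = 6.9888 km/s.
Transfer-orbit speed at r₁ (v² = μ(2/r − 1/a)): v_p = √[μ(2/r₁ − 1/a_t)] = 9.2424 km/s.
First burn Δv₁ = |v_p − v₁| = 2.254 km/s.
Circular speed at r₂: v₂ = √(μ/r₂) = 2.648 km/s.
Transfer-orbit speed at r₂: v_a = √[μ(2/r₂ − 1/a_t)] = 1.327 km/s.
Second burn Δv₂ = |v₂ − v_a| = 1.321 km/s.
Δv = Δv₁ + Δv₂ = 2.254 + 1.321 = 3.575 km/s.

Δv = 3.57 km/s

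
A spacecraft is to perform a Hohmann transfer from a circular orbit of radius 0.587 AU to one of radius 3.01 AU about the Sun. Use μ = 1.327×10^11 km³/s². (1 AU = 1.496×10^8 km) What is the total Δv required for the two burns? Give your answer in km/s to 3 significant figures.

In km: r₁ = 0.587 × 1.496×10^8 = 8.78152×10^7 km; r₂ = 3.01 × 1.496×10^8 = 4.50296×10^8 km.
Transfer-ellipse semi-major axis a_t = (r₁ + r₂)/2 = (8.78152×10^7 + 4.50296×10^8)/2 = 2.690556×10^8 km.
Circular speed at r₁: v₁ = √(μ/r₁) = √(1.327×10^11/8.78152×10^7) = 38.87 km/s.
Transfer-orbit speed at r₁ (vis-viva): v_p = √[μ(2/r₁ − 1/a_t)] = 50.29 km/s.
First burn Δv₁ = |v_p − v₁| = 11.42 km/s.
Circular speed at r₂: v₂ = √(μ/r₂) = 17.1667 km/s.
Transfer-orbit speed at r₂: v_a = √[μ(2/r₂ − 1/a_t)] = 9.80732 km/s.
Second burn Δv₂ = |v₂ − v_a| = 7.359 km/s.
Δv = Δv₁ + Δv₂ = 11.42 + 7.359 = 18.78 km/s.

Δv = 18.8 km/s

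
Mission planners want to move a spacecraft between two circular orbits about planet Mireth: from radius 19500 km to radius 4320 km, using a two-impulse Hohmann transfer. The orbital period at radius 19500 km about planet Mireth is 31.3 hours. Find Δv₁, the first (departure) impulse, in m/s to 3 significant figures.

Δv₁ = 432 m/s

From Kepler's third law T² = 4π²r³/μ at r = 19500 km, T = 31.3 hours = 31.3 × 3600 s = 1.1268×10^5 s: μ = 4π²r³/T² = 23055.3 km³/s².
Transfer-ellipse semi-major axis a_t = (r₁ + r₂)/2 = (19500 + 4320)/2 = 11910 km.
Circular speed at r = 19500 km: v_c = √(μ/r) = 1.08735 km/s.
Transfer-orbit speed at the same r (vis-viva, a = a_t): v_t = √[μ(2/r − 1/a_t)] = 0.654868 km/s.
Δv₁ = |v_t − v_c| = |0.654868 − 1.08735| = 0.4325 km/s.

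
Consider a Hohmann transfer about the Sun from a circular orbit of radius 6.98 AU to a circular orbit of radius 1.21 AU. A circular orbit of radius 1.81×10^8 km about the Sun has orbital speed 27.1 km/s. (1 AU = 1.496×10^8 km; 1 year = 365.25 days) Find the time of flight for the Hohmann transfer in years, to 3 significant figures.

From the circular-orbit relation v² = μ/r at r = 1.81×10^8 km: μ = v²r = (27.1)² × 1.81×10^8 = 1.32928×10^11 km³/s².
In km: r₁ = 6.98 × 1.496×10^8 = 1.044208×10^9 km; r₂ = 1.21 × 1.496×10^8 = 1.81016×10^8 km.
Semi-major axis of the transfer orbit: a_t = (1.044208×10^9 + 1.81016×10^8)/2 = 6.12612×10^8 km.
Transfer time t = π√(a_t³/μ) = π√((6.12612×10^8)³ / 1.32928×10^11) = 1.307×10^8 s.
Converting: 1.307×10^8 s ÷ 3.15576×10^7 s/year (365.25 × 86400) = 4.14 years.

t = 4.14 years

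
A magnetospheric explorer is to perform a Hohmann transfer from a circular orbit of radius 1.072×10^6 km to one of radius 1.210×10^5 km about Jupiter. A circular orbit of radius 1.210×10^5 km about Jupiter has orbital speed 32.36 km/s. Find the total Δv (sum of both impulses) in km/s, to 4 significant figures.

Δv = 17.00 km/s

From the circular-orbit relation v² = μ/r at r = 1.210×10^5 km: μ = v²r = (32.36)² × 1.210×10^5 = 1.26708×10^8 km³/s².
The Hohmann ellipse has a_t = (r₁ + r₂)/2 = 5.965×10^5 km.
At r₁ the circular-orbit speed is v₁ = √(μ/r₁) = 10.8719 km/s.
On the transfer ellipse at r₁, vis-viva equation gives v_a = √[μ(2/r₁ − 1/a_t)] = 4.89656 km/s.
First burn Δv₁ = |v_a − v₁| = 5.9753 km/s.
At r₂, v₂ = √(μ/r₂) = 32.360 km/s.
Transfer-orbit speed at r₂: v_p = √[μ(2/r₂ − 1/a_t)] = 43.381 km/s.
Second burn Δv₂ = |v₂ − v_p| = 11.021 km/s.
Δv = Δv₁ + Δv₂ = 5.9753 + 11.021 = 17.00 km/s.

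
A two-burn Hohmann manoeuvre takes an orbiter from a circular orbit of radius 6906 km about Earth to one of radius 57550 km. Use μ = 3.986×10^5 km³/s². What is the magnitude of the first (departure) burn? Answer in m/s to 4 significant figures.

Δv₁ = 2555 m/s

The Hohmann ellipse has a_t = (r₁ + r₂)/2 = 32228 km.
On the circular orbit at r = 6906 km, v_c = √(μ/r) = 7.5972 km/s.
Transfer-orbit speed at the same r (vis-viva, a = a_t): v_t = √[μ(2/r − 1/a_t)] = 10.152 km/s.
Δv₁ = |v_t − v_c| = |10.152 − 7.5972| = 2.555 km/s.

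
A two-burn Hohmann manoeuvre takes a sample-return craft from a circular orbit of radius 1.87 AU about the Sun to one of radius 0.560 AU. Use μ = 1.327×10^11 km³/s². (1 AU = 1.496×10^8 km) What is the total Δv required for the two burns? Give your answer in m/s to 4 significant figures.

Δv = 16570 m/s

In km: r₁ = 1.87 × 1.496×10^8 = 2.79752×10^8 km; r₂ = 0.560 × 1.496×10^8 = 8.3776×10^7 km.
Semi-major axis of the transfer orbit: a_t = (2.79752×10^8 + 8.3776×10^7)/2 = 1.81764×10^8 km.
Circular speed at r₁: v₁ = √(μ/r₁) = √(1.327×10^11/2.79752×10^8) = 21.7795 km/s.
Transfer-orbit speed at r₁ (v² = μ(2/r − 1/a)): v_a = √[μ(2/r₁ − 1/a_t)] = 14.7861 km/s.
First burn Δv₁ = |v_a − v₁| = 6.993 km/s.
Circular speed at r₂: v₂ = √(μ/r₂) = 39.799 km/s.
Transfer-orbit speed at r₂: v_p = √[μ(2/r₂ − 1/a_t)] = 49.375 km/s.
Second burn Δv₂ = |v₂ − v_p| = 9.576 km/s.
Δv = Δv₁ + Δv₂ = 6.993 + 9.576 = 16.57 km/s.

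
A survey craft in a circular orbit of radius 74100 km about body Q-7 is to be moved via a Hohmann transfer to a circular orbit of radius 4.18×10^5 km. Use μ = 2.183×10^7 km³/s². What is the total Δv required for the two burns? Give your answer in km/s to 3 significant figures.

Δv = 8.47 km/s

Transfer-ellipse semi-major axis a_t = (r₁ + r₂)/2 = (74100 + 4.180×10^5)/2 = 2.4605×10^5 km.
At r₁ the circular-orbit speed is v₁ = √(μ/r₁) = 17.164 km/s.
On the transfer ellipse at r₁, v² = μ(2/r − 1/a) gives v_p = √[μ(2/r₁ − 1/a_t)] = 22.371 km/s.
First burn Δv₁ = |v_p − v₁| = 5.207 km/s.
At r₂, v₂ = √(μ/r₂) = 7.227 km/s.
Transfer-orbit speed at r₂: v_a = √[μ(2/r₂ − 1/a_t)] = 3.966 km/s.
Second burn Δv₂ = |v₂ − v_a| = 3.261 km/s.
Total Δv = Δv₁ + Δv₂ = 8.468 km/s.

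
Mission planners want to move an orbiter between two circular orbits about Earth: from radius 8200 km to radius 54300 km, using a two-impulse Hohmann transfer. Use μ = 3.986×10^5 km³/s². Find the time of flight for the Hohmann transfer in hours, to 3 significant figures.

Semi-major axis of the transfer orbit: a_t = (8200 + 54300)/2 = 31250 km.
Transfer time t = π√(a_t³/μ) = π√((31250)³ / 3.986×10^5) = 27490 s.
Converting: 27490 s ÷ 3600 s/hour = 7.64 hours.

t = 7.64 hours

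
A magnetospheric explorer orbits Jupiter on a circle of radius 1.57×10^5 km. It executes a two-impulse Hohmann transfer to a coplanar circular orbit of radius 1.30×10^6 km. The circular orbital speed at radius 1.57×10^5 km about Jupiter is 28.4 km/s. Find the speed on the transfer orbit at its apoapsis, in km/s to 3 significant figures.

v = 4.58 km/s

From the circular-orbit relation v² = μ/r at r = 1.57×10^5 km: μ = v²r = (28.4)² × 1.57×10^5 = 1.26630×10^8 km³/s².
The Hohmann ellipse has a_t = (r₁ + r₂)/2 = 7.285×10^5 km.
At apoapsis, r = 1.300×10^6 km.
From the vis-viva equation, v = √[μ(2/r − 1/a_t)] = 4.582 km/s.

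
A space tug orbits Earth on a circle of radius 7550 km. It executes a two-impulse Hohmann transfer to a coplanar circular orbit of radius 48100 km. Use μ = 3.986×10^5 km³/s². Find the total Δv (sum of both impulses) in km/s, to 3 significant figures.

Semi-major axis of the transfer orbit: a_t = (7550 + 48100)/2 = 27825 km.
Circular speed at r₁: v₁ = √(μ/r₁) = √(3.986×10^5/7550) = 7.266 km/s.
On the transfer ellipse at r₁, vis-viva gives v_p = √[μ(2/r₁ − 1/a_t)] = 9.553 km/s.
First burn Δv₁ = |v_p − v₁| = 2.287 km/s.
At r₂, v₂ = √(μ/r₂) = 2.879 km/s.
Transfer-orbit speed at r₂: v_a = √[μ(2/r₂ − 1/a_t)] = 1.500 km/s.
Second burn Δv₂ = |v₂ − v_a| = 1.379 km/s.
Total Δv = Δv₁ + Δv₂ = 3.666 km/s.

Δv = 3.67 km/s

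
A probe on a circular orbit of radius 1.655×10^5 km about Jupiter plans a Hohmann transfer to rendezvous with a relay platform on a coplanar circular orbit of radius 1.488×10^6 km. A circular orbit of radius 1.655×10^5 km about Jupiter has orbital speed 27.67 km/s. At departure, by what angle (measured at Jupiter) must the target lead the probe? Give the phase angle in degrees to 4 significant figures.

φ = 105.5°

From the circular-orbit relation v² = μ/r at r = 1.655×10^5 km: μ = v²r = (27.67)² × 1.655×10^5 = 1.26712×10^8 km³/s².
Semi-major axis of the transfer orbit: a_t = (1.655×10^5 + 1.488×10^6)/2 = 8.2675×10^5 km.
Transfer time t = π√(a_t³/μ) = 2.09799×10^5 s.
Target angular speed ω₂ = √(μ/r₂³) = 6.20160×10^-6 rad/s.
Angle swept by the target during transfer: ω₂·t = 1.30109 rad = 74.547°.
The probe traverses 180° on the transfer ellipse, so the target must lead by 180° − 74.547° = 105.5°.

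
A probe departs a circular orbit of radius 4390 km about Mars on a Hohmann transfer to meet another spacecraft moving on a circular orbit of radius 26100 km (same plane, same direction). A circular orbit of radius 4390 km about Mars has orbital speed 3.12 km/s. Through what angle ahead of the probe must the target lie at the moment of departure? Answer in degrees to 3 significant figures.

φ = 99.6°

From the circular-orbit relation v² = μ/r at r = 4390 km: μ = v²r = (3.12)² × 4390 = 42734.0 km³/s².
The Hohmann ellipse has a_t = (r₁ + r₂)/2 = 15245 km.
The half-period of the transfer ellipse is t = π√(a_t³/μ) = 28605.8 s.
The target's mean motion on its circular orbit is ω₂ = √(μ/r₂³) = 4.90260×10^-5 rad/s.
Angle swept by the target during transfer: ω₂·t = 1.40243 rad = 80.353°.
The probe traverses 180° on the transfer ellipse, so the target must lead by 180° − 80.353° = 99.6°.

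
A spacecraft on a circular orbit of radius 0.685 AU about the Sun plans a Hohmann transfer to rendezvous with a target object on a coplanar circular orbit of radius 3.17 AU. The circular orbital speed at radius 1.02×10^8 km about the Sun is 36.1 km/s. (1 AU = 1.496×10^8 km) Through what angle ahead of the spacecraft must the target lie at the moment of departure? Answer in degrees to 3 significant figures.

φ = 94.7°

From the circular-orbit relation v² = μ/r at r = 1.02×10^8 km: μ = v²r = (36.1)² × 1.02×10^8 = 1.32927×10^11 km³/s².
In km: r₁ = 0.685 × 1.496×10^8 = 1.02476×10^8 km; r₂ = 3.17 × 1.496×10^8 = 4.74232×10^8 km.
The Hohmann ellipse has a_t = (r₁ + r₂)/2 = 2.88354×10^8 km.
The half-period of the transfer ellipse is t = π√(a_t³/μ) = 4.2192×10^7 s.
The target's mean motion on its circular orbit is ω₂ = √(μ/r₂³) = 3.5304×10^-8 rad/s.
Angle swept by the target during transfer: ω₂·t = 1.4895 rad = 85.34°.
Arrival is 180° from departure on the ellipse, so φ = 180° − 85.34° = 94.7°.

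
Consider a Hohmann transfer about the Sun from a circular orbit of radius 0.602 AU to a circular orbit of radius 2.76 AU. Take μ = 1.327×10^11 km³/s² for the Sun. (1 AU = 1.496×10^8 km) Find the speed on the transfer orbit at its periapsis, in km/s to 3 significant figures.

In km: r₁ = 0.602 × 1.496×10^8 = 9.00592×10^7 km; r₂ = 2.76 × 1.496×10^8 = 4.12896×10^8 km.
The Hohmann ellipse has a_t = (r₁ + r₂)/2 = 2.514776×10^8 km.
At periapsis, r = 9.00592×10^7 km.
From the vis-viva equation, v = √[μ(2/r − 1/a_t)] = 49.19 km/s.

v = 49.2 km/s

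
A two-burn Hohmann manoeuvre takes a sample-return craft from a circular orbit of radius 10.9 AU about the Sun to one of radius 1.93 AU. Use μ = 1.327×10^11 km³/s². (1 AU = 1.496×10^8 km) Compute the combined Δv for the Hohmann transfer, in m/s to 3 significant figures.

In km: r₁ = 10.9 × 1.496×10^8 = 1.63064×10^9 km; r₂ = 1.93 × 1.496×10^8 = 2.88728×10^8 km.
Semi-major axis of the transfer orbit: a_t = (1.63064×10^9 + 2.88728×10^8)/2 = 9.59684×10^8 km.
Circular speed at r₁: v₁ = √(μ/r₁) = √(1.327×10^11/1.63064×10^9) = 9.021 km/s.
Transfer-orbit speed at r₁ (vis-viva equation): v_a = √[μ(2/r₁ − 1/a_t)] = 4.948 km/s.
First burn Δv₁ = |v_a − v₁| = 4.073 km/s.
At r₂, v₂ = √(μ/r₂) = 21.438 km/s.
Transfer-orbit speed at r₂: v_p = √[μ(2/r₂ − 1/a_t)] = 27.945 km/s.
Second burn Δv₂ = |v₂ − v_p| = 6.507 km/s.
Δv = Δv₁ + Δv₂ = 4.073 + 6.507 = 10.58 km/s.

Δv = 10600 m/s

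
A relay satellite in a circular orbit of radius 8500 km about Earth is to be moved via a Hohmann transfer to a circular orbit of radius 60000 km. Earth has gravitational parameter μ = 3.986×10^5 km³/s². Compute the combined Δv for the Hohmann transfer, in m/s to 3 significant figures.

Δv = 3510 m/s

The Hohmann ellipse has a_t = (r₁ + r₂)/2 = 34250 km.
At r₁ the circular-orbit speed is v₁ = √(μ/r₁) = 6.848 km/s.
Transfer-orbit speed at r₁ (vis-viva equation): v_p = √[μ(2/r₁ − 1/a_t)] = 9.064 km/s.
First burn Δv₁ = |v_p − v₁| = 2.216 km/s.
Circular speed at r₂: v₂ = √(μ/r₂) = 2.577 km/s.
Transfer-orbit speed at r₂: v_a = √[μ(2/r₂ − 1/a_t)] = 1.284 km/s.
Second burn Δv₂ = |v₂ − v_a| = 1.293 km/s.
Total Δv = Δv₁ + Δv₂ = 3.509 km/s.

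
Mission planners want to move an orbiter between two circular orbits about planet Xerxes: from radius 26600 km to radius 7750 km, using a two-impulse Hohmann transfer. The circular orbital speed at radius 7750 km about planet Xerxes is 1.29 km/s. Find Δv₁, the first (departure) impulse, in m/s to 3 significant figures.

From the circular-orbit relation v² = μ/r at r = 7750 km: μ = v²r = (1.29)² × 7750 = 12896.8 km³/s².
Semi-major axis of the transfer orbit: a_t = (26600 + 7750)/2 = 17175 km.
On the circular orbit at r = 26600 km, v_c = √(μ/r) = 0.6963 km/s.
Transfer-orbit speed at the same r (vis-viva, a = a_t): v_t = √[μ(2/r − 1/a_t)] = 0.4677 km/s.
Δv₁ = |v_t − v_c| = |0.4677 − 0.6963| = 0.2286 km/s.

Δv₁ = 229 m/s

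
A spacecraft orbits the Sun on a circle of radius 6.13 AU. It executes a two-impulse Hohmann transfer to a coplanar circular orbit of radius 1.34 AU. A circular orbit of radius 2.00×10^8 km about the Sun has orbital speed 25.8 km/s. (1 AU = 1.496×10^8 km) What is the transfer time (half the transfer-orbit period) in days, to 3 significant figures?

t = 1320 days

From the circular-orbit relation v² = μ/r at r = 2.00×10^8 km: μ = v²r = (25.8)² × 2.00×10^8 = 1.33128×10^11 km³/s².
In km: r₁ = 6.13 × 1.496×10^8 = 9.17048×10^8 km; r₂ = 1.34 × 1.496×10^8 = 2.00464×10^8 km.
Transfer-ellipse semi-major axis a_t = (r₁ + r₂)/2 = (9.17048×10^8 + 2.00464×10^8)/2 = 5.58756×10^8 km.
Transfer time t = π√(a_t³/μ) = π√((5.58756×10^8)³ / 1.33128×10^11) = 1.137×10^8 s.
Converting: 1.137×10^8 s ÷ 86400 s/day = 1320 days.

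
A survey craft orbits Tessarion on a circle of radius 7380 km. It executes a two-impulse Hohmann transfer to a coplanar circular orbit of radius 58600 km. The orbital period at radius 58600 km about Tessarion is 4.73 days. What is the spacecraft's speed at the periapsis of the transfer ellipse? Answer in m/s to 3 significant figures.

v = 3380 m/s

From Kepler's third law T² = 4π²r³/μ at r = 58600 km, T = 4.73 days = 4.73 × 86400 s = 4.08672×10^5 s: μ = 4π²r³/T² = 47566.7 km³/s².
The Hohmann ellipse has a_t = (r₁ + r₂)/2 = 32990 km.
At periapsis, r = 7380 km.
Applying v² = μ(2/r − 1/a_t): v = 3.384 km/s.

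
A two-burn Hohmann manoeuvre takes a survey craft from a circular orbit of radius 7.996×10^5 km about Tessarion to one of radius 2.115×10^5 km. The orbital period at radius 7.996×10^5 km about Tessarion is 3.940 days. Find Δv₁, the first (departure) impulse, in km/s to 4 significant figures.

Δv₁ = 5.213 km/s

From Kepler's third law T² = 4π²r³/μ at r = 7.996×10^5 km, T = 3.940 days = 3.940 × 86400 s = 3.40416×10^5 s: μ = 4π²r³/T² = 1.74164×10^8 km³/s².
Semi-major axis of the transfer orbit: a_t = (7.996×10^5 + 2.115×10^5)/2 = 5.0555×10^5 km.
Circular speed at r = 7.996×10^5 km: v_c = √(μ/r) = 14.759 km/s.
Transfer-orbit speed at the same r (vis-viva, a = a_t): v_t = √[μ(2/r − 1/a_t)] = 9.5459 km/s.
Δv₁ = |v_t − v_c| = |9.5459 − 14.759| = 5.213 km/s.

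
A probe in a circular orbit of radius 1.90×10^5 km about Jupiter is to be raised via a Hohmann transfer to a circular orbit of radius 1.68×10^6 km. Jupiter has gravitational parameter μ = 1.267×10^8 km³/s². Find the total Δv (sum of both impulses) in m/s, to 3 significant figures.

The Hohmann ellipse has a_t = (r₁ + r₂)/2 = 9.350×10^5 km.
At r₁ the circular-orbit speed is v₁ = √(μ/r₁) = 25.8233 km/s.
Transfer-orbit speed at r₁ (vis-viva): v_p = √[μ(2/r₁ − 1/a_t)] = 34.6147 km/s.
First burn Δv₁ = |v_p − v₁| = 8.791 km/s.
At r₂, v₂ = √(μ/r₂) = 8.68428 km/s.
Transfer-orbit speed at r₂: v_a = √[μ(2/r₂ − 1/a_t)] = 3.91476 km/s.
Second burn Δv₂ = |v₂ − v_a| = 4.770 km/s.
Total Δv = Δv₁ + Δv₂ = 13.56 km/s.

Δv = 13600 m/s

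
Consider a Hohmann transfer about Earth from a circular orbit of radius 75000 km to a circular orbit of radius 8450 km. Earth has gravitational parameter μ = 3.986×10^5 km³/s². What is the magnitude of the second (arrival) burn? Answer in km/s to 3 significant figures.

Δv₂ = 2.34 km/s

Semi-major axis of the transfer orbit: a_t = (75000 + 8450)/2 = 41725 km.
On the circular orbit at r = 8450 km, v_c = √(μ/r) = 6.868 km/s.
Vis-viva on the transfer ellipse at r = 8450 km gives v_t = √[μ(2/r − 1/a_t)] = 9.208 km/s.
Δv₂ = |v_t − v_c| = |9.208 − 6.868| = 2.340 km/s.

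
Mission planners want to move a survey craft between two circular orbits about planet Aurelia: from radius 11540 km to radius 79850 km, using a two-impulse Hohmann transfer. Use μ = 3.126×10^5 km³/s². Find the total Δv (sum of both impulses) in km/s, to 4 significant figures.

Semi-major axis of the transfer orbit: a_t = (11540 + 79850)/2 = 45695 km.
At r₁ the circular-orbit speed is v₁ = √(μ/r₁) = 5.2047 km/s.
Transfer-orbit speed at r₁ (v² = μ(2/r − 1/a)): v_p = √[μ(2/r₁ − 1/a_t)] = 6.8801 km/s.
First burn Δv₁ = |v_p − v₁| = 1.6754 km/s.
Circular speed at r₂: v₂ = √(μ/r₂) = 1.9786 km/s.
Transfer-orbit speed at r₂: v_a = √[μ(2/r₂ − 1/a_t)] = 0.99432 km/s.
Second burn Δv₂ = |v₂ − v_a| = 0.98428 km/s.
Δv = Δv₁ + Δv₂ = 1.6754 + 0.98428 = 2.660 km/s.

Δv = 2.660 km/s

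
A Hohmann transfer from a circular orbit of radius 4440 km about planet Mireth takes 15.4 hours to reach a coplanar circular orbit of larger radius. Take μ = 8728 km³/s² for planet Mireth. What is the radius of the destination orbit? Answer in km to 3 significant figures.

r₂ = 23500 km

Transfer time t = 15.4 hours = 55440 s, and t = π√(a_t³/μ).
So a_t = (μ t²/π²)^(1/3) = (8728 × (55440)² / π²)^(1/3) = 13956 km.
Since a_t = (r₁ + r₂)/2, r₂ = 2a_t − r₁ = 2×13956 − 4440 = 23472 km.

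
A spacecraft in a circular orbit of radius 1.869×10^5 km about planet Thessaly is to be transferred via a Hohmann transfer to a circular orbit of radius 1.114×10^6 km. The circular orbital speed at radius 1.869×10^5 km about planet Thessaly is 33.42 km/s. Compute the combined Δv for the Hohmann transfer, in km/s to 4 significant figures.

From the circular-orbit relation v² = μ/r at r = 1.869×10^5 km: μ = v²r = (33.42)² × 1.869×10^5 = 2.08748×10^8 km³/s².
Semi-major axis of the transfer orbit: a_t = (1.869×10^5 + 1.114×10^6)/2 = 6.5045×10^5 km.
At r₁ the circular-orbit speed is v₁ = √(μ/r₁) = 33.42 km/s.
Transfer-orbit speed at r₁ (vis-viva): v_p = √[μ(2/r₁ − 1/a_t)] = 43.74 km/s.
First burn Δv₁ = |v_p − v₁| = 10.32 km/s.
At r₂, v₂ = √(μ/r₂) = 13.689 km/s.
Transfer-orbit speed at r₂: v_a = √[μ(2/r₂ − 1/a_t)] = 7.3378 km/s.
Second burn Δv₂ = |v₂ − v_a| = 6.351 km/s.
Total Δv = Δv₁ + Δv₂ = 16.67 km/s.

Δv = 16.67 km/s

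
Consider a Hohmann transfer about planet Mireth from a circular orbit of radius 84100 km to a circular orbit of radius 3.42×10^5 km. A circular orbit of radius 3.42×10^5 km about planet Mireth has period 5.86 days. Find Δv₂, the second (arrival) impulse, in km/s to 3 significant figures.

From Kepler's third law T² = 4π²r³/μ at r = 3.42×10^5 km, T = 5.86 days = 5.86 × 86400 s = 5.06304×10^5 s: μ = 4π²r³/T² = 6.16049×10^6 km³/s².
The Hohmann ellipse has a_t = (r₁ + r₂)/2 = 2.1305×10^5 km.
Circular speed at r = 3.420×10^5 km: v_c = √(μ/r) = 4.2442 km/s.
Transfer-orbit speed at the same r (vis-viva, a = a_t): v_t = √[μ(2/r − 1/a_t)] = 2.6666 km/s.
Δv₂ = |v_t − v_c| = |2.6666 − 4.2442| = 1.578 km/s.

Δv₂ = 1.58 km/s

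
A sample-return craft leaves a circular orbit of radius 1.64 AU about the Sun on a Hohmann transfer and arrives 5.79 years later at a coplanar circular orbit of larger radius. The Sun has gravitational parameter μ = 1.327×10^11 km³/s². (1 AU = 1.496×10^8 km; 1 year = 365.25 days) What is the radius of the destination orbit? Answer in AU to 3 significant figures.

r₂ = 8.60 AU

In km: r₁ = 1.64 × 1.496×10^8 = 2.45344×10^8 km.
Transfer time t = 5.79 years × 365.25 × 86400 s = 1.82718504×10^8 s, and t = π√(a_t³/μ).
So a_t = (μ t²/π²)^(1/3) = (1.327×10^11 × (1.82718504×10^8)² / π²)^(1/3) = 7.6568×10^8 km.
Since a_t = (r₁ + r₂)/2, r₂ = 2a_t − r₁ = 2×7.6568×10^8 − 2.45344×10^8 = 1.286016×10^9 km.
In AU: r₂ = 1.286016×10^9 / 1.496×10^8 = 8.60 AU.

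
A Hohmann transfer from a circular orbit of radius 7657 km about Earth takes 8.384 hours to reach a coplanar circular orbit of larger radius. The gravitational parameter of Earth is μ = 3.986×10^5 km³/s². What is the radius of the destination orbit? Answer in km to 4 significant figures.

Transfer time t = 8.384 hours = 30182.4 s, and t = π√(a_t³/μ).
So a_t = (μ t²/π²)^(1/3) = (3.986×10^5 × (30182.4)² / π²)^(1/3) = 33259 km.
Since a_t = (r₁ + r₂)/2, r₂ = 2a_t − r₁ = 2×33259 − 7657 = 58861 km.

r₂ = 58860 km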